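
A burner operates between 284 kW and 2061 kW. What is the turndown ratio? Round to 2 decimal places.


TDR = Q_max / Q_min
TDR = 2061 / 284 = 7.26


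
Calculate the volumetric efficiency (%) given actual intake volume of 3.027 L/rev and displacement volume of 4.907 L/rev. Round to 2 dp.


eta_v = (V_actual / V_disp) * 100
Ratio = 3.027 / 4.907 = 0.6169
eta_v = 0.6169 * 100 = 61.69%


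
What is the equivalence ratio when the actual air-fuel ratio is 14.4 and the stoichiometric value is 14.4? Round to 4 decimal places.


phi = AFR_stoich / AFR_actual
phi = 14.4 / 14.4 = 1.0000


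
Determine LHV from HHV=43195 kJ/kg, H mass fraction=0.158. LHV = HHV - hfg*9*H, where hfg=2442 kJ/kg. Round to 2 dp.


LHV = HHV - hfg * 9 * H
Water correction = 2442 * 9 * 0.158 = 3472.524 kJ/kg
LHV = 43195 - 3472.524 = 39722.48 kJ/kg


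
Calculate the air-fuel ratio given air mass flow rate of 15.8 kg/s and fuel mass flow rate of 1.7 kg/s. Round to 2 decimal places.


AFR = m_air / m_fuel
AFR = 15.8 / 1.7 = 9.29


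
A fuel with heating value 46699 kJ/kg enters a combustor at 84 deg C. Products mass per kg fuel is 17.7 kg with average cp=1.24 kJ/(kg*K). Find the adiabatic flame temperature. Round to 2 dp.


T_ad = T_in + Hc / (m_p * cp)
Denominator = 17.7 * 1.24 = 21.9480
Temperature rise = 46699 / 21.9480 = 2127.71 K
T_ad = 84 + 2127.71 = 2211.71 deg C


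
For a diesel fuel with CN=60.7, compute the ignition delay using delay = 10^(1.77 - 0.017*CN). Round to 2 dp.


delay = 10^(1.77 - 0.017*CN)
Exponent = 1.77 - 0.017*60.7 = 0.7381
delay = 10^0.7381 = 5.47 ms


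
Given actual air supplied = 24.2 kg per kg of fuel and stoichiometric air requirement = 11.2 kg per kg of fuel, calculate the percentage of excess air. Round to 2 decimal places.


Excess air = actual - stoichiometric = 24.2 - 11.2 = 13.00 kg/kg fuel
Excess air % = (excess / stoich) * 100 = (13.00 / 11.2) * 100 = 116.07%


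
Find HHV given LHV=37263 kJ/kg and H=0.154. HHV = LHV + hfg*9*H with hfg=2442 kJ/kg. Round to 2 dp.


HHV = LHV + hfg * 9 * H
Water addition = 2442 * 9 * 0.154 = 3384.612 kJ/kg
HHV = 37263 + 3384.612 = 40647.61 kJ/kg


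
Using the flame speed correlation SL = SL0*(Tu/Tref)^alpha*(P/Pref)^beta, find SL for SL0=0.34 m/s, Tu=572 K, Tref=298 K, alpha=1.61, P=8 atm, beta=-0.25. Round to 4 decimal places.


SL = SL0 * (Tu/Tref)^alpha * (P/Pref)^beta
T ratio = 572/298 = 1.91946309
(T ratio)^alpha = 1.91946309^1.61 = 2.857060
(P/Pref)^beta = 8^(-0.25) = 0.594604
SL = 0.34 * 2.857060 * 0.594604 = 0.5776 m/s


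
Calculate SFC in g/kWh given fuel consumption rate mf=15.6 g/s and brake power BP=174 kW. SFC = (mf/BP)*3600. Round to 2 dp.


SFC = (mf / BP) * 3600
Rate = 15.6 / 174 = 0.089655 g/(s*kW)
SFC = 0.089655 * 3600 = 322.76 g/kWh


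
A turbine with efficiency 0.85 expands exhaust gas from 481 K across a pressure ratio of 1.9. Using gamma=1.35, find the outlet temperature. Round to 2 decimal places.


T_out = T_in * (1 - eta * (1 - PR^(-(gamma-1)/gamma)))
Exponent = -(1.35-1)/1.35 = -0.25925926
PR^exp = 1.9^(-0.25925926) = 0.84670193
Factor = 1 - 0.85*(1 - 0.84670193) = 0.86969664
T_out = 481 * 0.86969664 = 418.32 K


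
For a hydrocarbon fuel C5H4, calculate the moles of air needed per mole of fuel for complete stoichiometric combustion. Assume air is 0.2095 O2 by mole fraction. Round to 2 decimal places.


Balanced combustion: C5H4 + 6 O2 -> 5 CO2 + 2 H2O
O2 needed = C + H/4 = 5 + 4/4 = 6.00 moles
Air moles = O2 / 0.2095 = 6.00 / 0.2095 = 28.64 moles air


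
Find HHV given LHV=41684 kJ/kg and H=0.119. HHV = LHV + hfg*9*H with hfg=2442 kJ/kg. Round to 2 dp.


HHV = LHV + hfg * 9 * H
Water addition = 2442 * 9 * 0.119 = 2615.382 kJ/kg
HHV = 41684 + 2615.382 = 44299.38 kJ/kg


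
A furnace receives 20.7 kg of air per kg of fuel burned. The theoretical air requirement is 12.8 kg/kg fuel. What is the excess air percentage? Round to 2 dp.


Excess air = actual - stoichiometric = 20.7 - 12.8 = 7.90 kg/kg fuel
Excess air % = (excess / stoich) * 100 = (7.90 / 12.8) * 100 = 61.72%


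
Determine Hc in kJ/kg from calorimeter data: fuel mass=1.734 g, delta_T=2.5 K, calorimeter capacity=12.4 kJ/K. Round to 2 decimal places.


Hc = C_cal * delta_T / m_fuel
Q_released = 12.4 * 2.5 = 31.0000 kJ
m_fuel = 1.734 g = 1.734/1000 kg = 0.001734 kg
Hc = 31.0000 / 0.001734 = 17877.74 kJ/kg


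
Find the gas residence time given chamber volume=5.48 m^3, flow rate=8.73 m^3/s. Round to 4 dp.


tau = V / Q_flow
tau = 5.48 / 8.73 = 0.6277 s


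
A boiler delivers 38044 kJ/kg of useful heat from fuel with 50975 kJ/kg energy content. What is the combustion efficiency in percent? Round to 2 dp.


Efficiency = (Q_useful / Q_fuel) * 100
Efficiency = (38044 / 50975) * 100
Efficiency = 0.7463 * 100 = 74.63%


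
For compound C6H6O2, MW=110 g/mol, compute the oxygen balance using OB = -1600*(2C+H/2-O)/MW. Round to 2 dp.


OB = -1600 * (2C + H/2 - O) / MW
Inner = 2*6 + 6/2 - 2 = 13.00
OB = -1600 * 13.00 / 110 = -189.09%


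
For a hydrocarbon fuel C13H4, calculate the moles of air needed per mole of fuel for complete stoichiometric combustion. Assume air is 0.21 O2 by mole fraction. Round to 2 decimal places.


Balanced combustion: C13H4 + 14 O2 -> 13 CO2 + 2 H2O
O2 needed = C + H/4 = 13 + 4/4 = 14.00 moles
Air moles = O2 / 0.21 = 14.00 / 0.21 = 66.67 moles air


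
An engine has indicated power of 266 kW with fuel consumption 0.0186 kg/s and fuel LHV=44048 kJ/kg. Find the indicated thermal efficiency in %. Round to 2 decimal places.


eta_ith = (IP / (mf * LHV)) * 100
Denominator = 0.0186 * 44048 = 819.2928 kW
eta_ith = (266 / 819.2928) * 100 = 32.47%


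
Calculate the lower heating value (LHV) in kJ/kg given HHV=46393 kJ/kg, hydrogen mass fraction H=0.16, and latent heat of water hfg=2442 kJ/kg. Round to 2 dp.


LHV = HHV - hfg * 9 * H
Water correction = 2442 * 9 * 0.16 = 3516.480 kJ/kg
LHV = 46393 - 3516.480 = 42876.52 kJ/kg


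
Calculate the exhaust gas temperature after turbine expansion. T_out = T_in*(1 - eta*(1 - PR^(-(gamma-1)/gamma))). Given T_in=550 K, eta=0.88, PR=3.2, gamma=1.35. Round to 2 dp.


T_out = T_in * (1 - eta * (1 - PR^(-(gamma-1)/gamma)))
Exponent = -(1.35-1)/1.35 = -0.25925926
PR^exp = 3.2^(-0.25925926) = 0.73966521
Factor = 1 - 0.88*(1 - 0.73966521) = 0.77090538
T_out = 550 * 0.77090538 = 424.00 K


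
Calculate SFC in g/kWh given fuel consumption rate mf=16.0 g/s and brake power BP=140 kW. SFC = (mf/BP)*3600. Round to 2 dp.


SFC = (mf / BP) * 3600
Rate = 16.0 / 140 = 0.114286 g/(s*kW)
SFC = 0.114286 * 3600 = 411.43 g/kWh


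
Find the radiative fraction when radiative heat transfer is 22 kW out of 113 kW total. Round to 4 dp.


f_rad = Q_rad / Q_total
f_rad = 22 / 113 = 0.1947


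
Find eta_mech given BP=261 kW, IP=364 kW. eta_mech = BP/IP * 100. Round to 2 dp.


eta_mech = (BP / IP) * 100
Ratio = 261 / 364 = 0.7170
eta_mech = 0.7170 * 100 = 71.70%


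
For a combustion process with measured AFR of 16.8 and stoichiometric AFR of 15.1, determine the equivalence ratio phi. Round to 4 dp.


phi = AFR_stoich / AFR_actual
phi = 15.1 / 16.8 = 0.8988


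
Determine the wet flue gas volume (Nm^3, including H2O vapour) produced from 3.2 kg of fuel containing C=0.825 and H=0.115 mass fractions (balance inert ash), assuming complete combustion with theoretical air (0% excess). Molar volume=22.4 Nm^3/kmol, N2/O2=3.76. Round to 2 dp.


Per kg fuel: CO2 = (C/12 kmol)*22.4 = (0.825/12)*22.4 = 1.54000 Nm^3
Per kg fuel: H2O = (H/2 kmol)*22.4 = (0.115/2)*22.4 = 1.28800 Nm^3
O2 needed per kg fuel = C/12 + H/4 = 0.825/12 + 0.115/4 = 0.09750000 kmol
Per kg fuel: N2 = O2*3.76*22.4 = 0.09750000*3.76*22.4 = 8.21184 Nm^3
Total per kg = 1.54000 + 1.28800 + 8.21184 = 11.03984 Nm^3
Total = 11.03984 * 3.2 = 35.33 Nm^3


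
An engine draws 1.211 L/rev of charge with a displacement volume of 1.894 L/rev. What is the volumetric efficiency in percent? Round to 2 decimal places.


eta_v = (V_actual / V_disp) * 100
Ratio = 1.211 / 1.894 = 0.6394
eta_v = 0.6394 * 100 = 63.94%


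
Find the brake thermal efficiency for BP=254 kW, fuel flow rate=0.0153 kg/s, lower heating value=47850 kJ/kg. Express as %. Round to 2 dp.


eta_BTE = (BP / (mf * LHV)) * 100
Denominator = 0.0153 * 47850 = 732.1050 kW
eta_BTE = (254 / 732.1050) * 100 = 34.69%


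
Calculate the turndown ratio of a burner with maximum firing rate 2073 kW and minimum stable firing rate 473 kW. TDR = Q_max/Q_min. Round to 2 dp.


TDR = Q_max / Q_min
TDR = 2073 / 473 = 4.38


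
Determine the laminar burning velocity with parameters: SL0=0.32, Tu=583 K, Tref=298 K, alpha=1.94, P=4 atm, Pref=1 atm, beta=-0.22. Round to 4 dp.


SL = SL0 * (Tu/Tref)^alpha * (P/Pref)^beta
T ratio = 583/298 = 1.95637584
(T ratio)^alpha = 1.95637584^1.94 = 3.676355
(P/Pref)^beta = 4^(-0.22) = 0.737135
SL = 0.32 * 3.676355 * 0.737135 = 0.8672 m/s


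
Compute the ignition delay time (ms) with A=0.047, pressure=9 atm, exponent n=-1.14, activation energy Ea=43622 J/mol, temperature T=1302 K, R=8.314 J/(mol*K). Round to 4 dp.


tau = A * P^n * exp(Ea/(R*T))
P^n = 9^(-1.14) = 0.08168899
Ea/(R*T) = 43622/(8.314*1302) = 4.029810
exp(Ea/(R*T)) = 56.250222
tau = 0.047 * 0.08168899 * 56.250222 = 0.2160 ms


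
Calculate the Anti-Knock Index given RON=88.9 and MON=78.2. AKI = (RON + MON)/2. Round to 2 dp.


AKI = (RON + MON) / 2
AKI = (88.9 + 78.2) / 2
AKI = 167.1 / 2 = 83.55


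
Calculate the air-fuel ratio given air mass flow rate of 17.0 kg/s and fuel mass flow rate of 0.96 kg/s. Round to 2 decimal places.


AFR = m_air / m_fuel
AFR = 17.0 / 0.96 = 17.71


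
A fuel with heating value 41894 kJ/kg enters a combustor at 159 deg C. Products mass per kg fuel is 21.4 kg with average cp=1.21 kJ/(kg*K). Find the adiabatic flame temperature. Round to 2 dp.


T_ad = T_in + Hc / (m_p * cp)
Denominator = 21.4 * 1.21 = 25.8940
Temperature rise = 41894 / 25.8940 = 1617.90 K
T_ad = 159 + 1617.90 = 1776.90 deg C


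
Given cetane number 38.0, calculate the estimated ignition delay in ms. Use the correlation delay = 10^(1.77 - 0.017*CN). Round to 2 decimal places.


delay = 10^(1.77 - 0.017*CN)
Exponent = 1.77 - 0.017*38.0 = 1.1240
delay = 10^1.1240 = 13.30 ms


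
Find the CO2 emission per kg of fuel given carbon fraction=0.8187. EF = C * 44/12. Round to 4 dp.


EF = C_frac * (M_CO2 / M_C)
EF = 0.8187 * (44/12)
EF = 0.8187 * 3.666667 = 3.0019 kg_CO2/kg_fuel


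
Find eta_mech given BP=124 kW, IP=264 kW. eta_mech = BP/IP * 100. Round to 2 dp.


eta_mech = (BP / IP) * 100
Ratio = 124 / 264 = 0.4697
eta_mech = 0.4697 * 100 = 46.97%


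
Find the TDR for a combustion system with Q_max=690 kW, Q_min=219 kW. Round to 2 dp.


TDR = Q_max / Q_min
TDR = 690 / 219 = 3.15


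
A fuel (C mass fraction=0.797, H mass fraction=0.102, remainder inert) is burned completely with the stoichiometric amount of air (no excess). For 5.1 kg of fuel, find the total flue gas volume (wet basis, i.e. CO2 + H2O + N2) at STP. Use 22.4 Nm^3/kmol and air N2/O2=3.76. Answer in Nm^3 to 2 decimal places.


Per kg fuel: CO2 = (C/12 kmol)*22.4 = (0.797/12)*22.4 = 1.48773 Nm^3
Per kg fuel: H2O = (H/2 kmol)*22.4 = (0.102/2)*22.4 = 1.14240 Nm^3
O2 needed per kg fuel = C/12 + H/4 = 0.797/12 + 0.102/4 = 0.09191667 kmol
Per kg fuel: N2 = O2*3.76*22.4 = 0.09191667*3.76*22.4 = 7.74159 Nm^3
Total per kg = 1.48773 + 1.14240 + 7.74159 = 10.37172 Nm^3
Total = 10.37172 * 5.1 = 52.90 Nm^3


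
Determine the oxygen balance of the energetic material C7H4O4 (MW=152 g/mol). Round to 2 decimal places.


OB = -1600 * (2C + H/2 - O) / MW
Inner = 2*7 + 4/2 - 4 = 12.00
OB = -1600 * 12.00 / 152 = -126.32%


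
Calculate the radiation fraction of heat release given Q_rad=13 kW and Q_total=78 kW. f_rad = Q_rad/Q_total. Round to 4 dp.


f_rad = Q_rad / Q_total
f_rad = 13 / 78 = 0.1667


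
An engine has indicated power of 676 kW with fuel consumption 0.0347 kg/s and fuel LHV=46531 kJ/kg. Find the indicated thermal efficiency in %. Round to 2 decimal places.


eta_ith = (IP / (mf * LHV)) * 100
Denominator = 0.0347 * 46531 = 1614.6257 kW
eta_ith = (676 / 1614.6257) * 100 = 41.87%


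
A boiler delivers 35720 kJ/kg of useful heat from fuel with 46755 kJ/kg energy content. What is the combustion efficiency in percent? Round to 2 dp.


Efficiency = (Q_useful / Q_fuel) * 100
Efficiency = (35720 / 46755) * 100
Efficiency = 0.7640 * 100 = 76.40%


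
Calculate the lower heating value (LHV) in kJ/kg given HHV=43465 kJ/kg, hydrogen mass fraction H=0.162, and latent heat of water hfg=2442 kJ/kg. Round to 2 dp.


LHV = HHV - hfg * 9 * H
Water correction = 2442 * 9 * 0.162 = 3560.436 kJ/kg
LHV = 43465 - 3560.436 = 39904.56 kJ/kg


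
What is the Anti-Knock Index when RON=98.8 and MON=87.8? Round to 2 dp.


AKI = (RON + MON) / 2
AKI = (98.8 + 87.8) / 2
AKI = 186.6 / 2 = 93.30


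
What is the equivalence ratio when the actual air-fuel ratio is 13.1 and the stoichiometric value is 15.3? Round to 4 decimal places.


phi = AFR_stoich / AFR_actual
phi = 15.3 / 13.1 = 1.1679


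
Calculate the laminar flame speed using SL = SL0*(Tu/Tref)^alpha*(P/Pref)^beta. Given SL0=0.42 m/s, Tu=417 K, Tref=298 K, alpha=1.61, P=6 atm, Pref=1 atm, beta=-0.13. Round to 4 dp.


SL = SL0 * (Tu/Tref)^alpha * (P/Pref)^beta
T ratio = 417/298 = 1.39932886
(T ratio)^alpha = 1.39932886^1.61 = 1.717635
(P/Pref)^beta = 6^(-0.13) = 0.792210
SL = 0.42 * 1.717635 * 0.792210 = 0.5715 m/s


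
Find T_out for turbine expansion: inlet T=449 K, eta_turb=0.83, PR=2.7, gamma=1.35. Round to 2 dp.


T_out = T_in * (1 - eta * (1 - PR^(-(gamma-1)/gamma)))
Exponent = -(1.35-1)/1.35 = -0.25925926
PR^exp = 2.7^(-0.25925926) = 0.77297411
Factor = 1 - 0.83*(1 - 0.77297411) = 0.81156851
T_out = 449 * 0.81156851 = 364.39 K


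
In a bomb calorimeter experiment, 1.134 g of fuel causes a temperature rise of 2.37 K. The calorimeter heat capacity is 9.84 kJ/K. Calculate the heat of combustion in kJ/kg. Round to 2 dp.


Hc = C_cal * delta_T / m_fuel
Q_released = 9.84 * 2.37 = 23.3208 kJ
m_fuel = 1.134 g = 1.134/1000 kg = 0.001134 kg
Hc = 23.3208 / 0.001134 = 20565.08 kJ/kg


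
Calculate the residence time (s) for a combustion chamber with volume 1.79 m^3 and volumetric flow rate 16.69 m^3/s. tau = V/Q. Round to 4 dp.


tau = V / Q_flow
tau = 1.79 / 16.69 = 0.1072 s


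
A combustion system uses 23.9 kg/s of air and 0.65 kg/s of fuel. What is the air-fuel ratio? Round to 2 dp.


AFR = m_air / m_fuel
AFR = 23.9 / 0.65 = 36.77


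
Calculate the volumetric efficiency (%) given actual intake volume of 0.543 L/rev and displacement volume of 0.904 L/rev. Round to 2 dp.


eta_v = (V_actual / V_disp) * 100
Ratio = 0.543 / 0.904 = 0.6007
eta_v = 0.6007 * 100 = 60.07%


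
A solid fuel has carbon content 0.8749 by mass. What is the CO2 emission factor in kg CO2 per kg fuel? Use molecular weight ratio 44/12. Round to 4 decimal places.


EF = C_frac * (M_CO2 / M_C)
EF = 0.8749 * (44/12)
EF = 0.8749 * 3.666667 = 3.2080 kg_CO2/kg_fuel


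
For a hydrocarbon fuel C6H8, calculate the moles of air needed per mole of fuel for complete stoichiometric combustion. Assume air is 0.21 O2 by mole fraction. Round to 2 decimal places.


Balanced combustion: C6H8 + 8 O2 -> 6 CO2 + 4 H2O
O2 needed = C + H/4 = 6 + 8/4 = 8.00 moles
Air moles = O2 / 0.21 = 8.00 / 0.21 = 38.10 moles air


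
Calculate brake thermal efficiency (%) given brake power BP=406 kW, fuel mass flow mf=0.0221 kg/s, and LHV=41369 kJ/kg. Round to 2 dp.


eta_BTE = (BP / (mf * LHV)) * 100
Denominator = 0.0221 * 41369 = 914.2549 kW
eta_BTE = (406 / 914.2549) * 100 = 44.41%


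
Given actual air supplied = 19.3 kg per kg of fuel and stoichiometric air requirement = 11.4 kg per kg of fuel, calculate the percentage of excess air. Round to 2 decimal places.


Excess air = actual - stoichiometric = 19.3 - 11.4 = 7.90 kg/kg fuel
Excess air % = (excess / stoich) * 100 = (7.90 / 11.4) * 100 = 69.30%


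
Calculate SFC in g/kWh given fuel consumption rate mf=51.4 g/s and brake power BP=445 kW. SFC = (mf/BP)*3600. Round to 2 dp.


SFC = (mf / BP) * 3600
Rate = 51.4 / 445 = 0.115506 g/(s*kW)
SFC = 0.115506 * 3600 = 415.82 g/kWh


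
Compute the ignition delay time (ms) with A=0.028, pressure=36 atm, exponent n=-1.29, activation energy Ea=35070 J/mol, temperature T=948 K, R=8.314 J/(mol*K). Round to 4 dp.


tau = A * P^n * exp(Ea/(R*T))
P^n = 36^(-1.29) = 0.00982584
Ea/(R*T) = 35070/(8.314*948) = 4.449563
exp(Ea/(R*T)) = 85.589575
tau = 0.028 * 0.00982584 * 85.589575 = 0.0235 ms


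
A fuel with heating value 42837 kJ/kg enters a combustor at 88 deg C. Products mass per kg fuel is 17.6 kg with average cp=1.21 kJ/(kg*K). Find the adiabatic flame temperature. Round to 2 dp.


T_ad = T_in + Hc / (m_p * cp)
Denominator = 17.6 * 1.21 = 21.2960
Temperature rise = 42837 / 21.2960 = 2011.50 K
T_ad = 88 + 2011.50 = 2099.50 deg C


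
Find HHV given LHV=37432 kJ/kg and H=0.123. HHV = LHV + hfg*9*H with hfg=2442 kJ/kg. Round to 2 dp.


HHV = LHV + hfg * 9 * H
Water addition = 2442 * 9 * 0.123 = 2703.294 kJ/kg
HHV = 37432 + 2703.294 = 40135.29 kJ/kg


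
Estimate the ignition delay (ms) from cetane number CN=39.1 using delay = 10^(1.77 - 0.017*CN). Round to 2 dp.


delay = 10^(1.77 - 0.017*CN)
Exponent = 1.77 - 0.017*39.1 = 1.1053
delay = 10^1.1053 = 12.74 ms


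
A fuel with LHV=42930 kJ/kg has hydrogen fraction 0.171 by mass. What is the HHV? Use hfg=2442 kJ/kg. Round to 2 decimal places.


HHV = LHV + hfg * 9 * H
Water addition = 2442 * 9 * 0.171 = 3758.238 kJ/kg
HHV = 42930 + 3758.238 = 46688.24 kJ/kg


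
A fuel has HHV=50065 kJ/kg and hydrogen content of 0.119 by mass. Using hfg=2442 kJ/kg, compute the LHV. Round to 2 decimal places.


LHV = HHV - hfg * 9 * H
Water correction = 2442 * 9 * 0.119 = 2615.382 kJ/kg
LHV = 50065 - 2615.382 = 47449.62 kJ/kg


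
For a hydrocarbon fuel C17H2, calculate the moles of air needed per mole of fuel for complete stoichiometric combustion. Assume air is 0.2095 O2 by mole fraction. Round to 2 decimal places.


Balanced combustion: C17H2 + 17.5 O2 -> 17 CO2 + 1 H2O
O2 needed = C + H/4 = 17 + 2/4 = 17.50 moles
Air moles = O2 / 0.2095 = 17.50 / 0.2095 = 83.53 moles air


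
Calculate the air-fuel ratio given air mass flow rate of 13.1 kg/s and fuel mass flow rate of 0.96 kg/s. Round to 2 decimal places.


AFR = m_air / m_fuel
AFR = 13.1 / 0.96 = 13.65


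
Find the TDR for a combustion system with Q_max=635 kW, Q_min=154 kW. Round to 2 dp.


TDR = Q_max / Q_min
TDR = 635 / 154 = 4.12


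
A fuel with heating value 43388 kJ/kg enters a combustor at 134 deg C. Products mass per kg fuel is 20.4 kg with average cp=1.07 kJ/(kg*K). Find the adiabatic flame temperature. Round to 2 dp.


T_ad = T_in + Hc / (m_p * cp)
Denominator = 20.4 * 1.07 = 21.8280
Temperature rise = 43388 / 21.8280 = 1987.72 K
T_ad = 134 + 1987.72 = 2121.72 deg C


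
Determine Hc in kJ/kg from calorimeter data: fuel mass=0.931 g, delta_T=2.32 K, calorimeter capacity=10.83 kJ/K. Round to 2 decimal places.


Hc = C_cal * delta_T / m_fuel
Q_released = 10.83 * 2.32 = 25.1256 kJ
m_fuel = 0.931 g = 0.931/1000 kg = 0.000931 kg
Hc = 25.1256 / 0.000931 = 26987.76 kJ/kg


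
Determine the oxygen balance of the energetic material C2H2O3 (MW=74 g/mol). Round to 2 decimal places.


OB = -1600 * (2C + H/2 - O) / MW
Inner = 2*2 + 2/2 - 3 = 2.00
OB = -1600 * 2.00 / 74 = -43.24%


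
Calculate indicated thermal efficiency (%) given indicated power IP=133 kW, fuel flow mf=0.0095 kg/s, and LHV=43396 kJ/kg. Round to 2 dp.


eta_ith = (IP / (mf * LHV)) * 100
Denominator = 0.0095 * 43396 = 412.2620 kW
eta_ith = (133 / 412.2620) * 100 = 32.26%


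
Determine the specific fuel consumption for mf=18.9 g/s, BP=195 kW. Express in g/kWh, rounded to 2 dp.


SFC = (mf / BP) * 3600
Rate = 18.9 / 195 = 0.096923 g/(s*kW)
SFC = 0.096923 * 3600 = 348.92 g/kWh


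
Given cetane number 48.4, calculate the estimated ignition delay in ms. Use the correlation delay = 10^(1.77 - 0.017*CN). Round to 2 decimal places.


delay = 10^(1.77 - 0.017*CN)
Exponent = 1.77 - 0.017*48.4 = 0.9472
delay = 10^0.9472 = 8.86 ms


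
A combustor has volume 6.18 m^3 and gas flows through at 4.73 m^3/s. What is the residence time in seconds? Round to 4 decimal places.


tau = V / Q_flow
tau = 6.18 / 4.73 = 1.3066 s


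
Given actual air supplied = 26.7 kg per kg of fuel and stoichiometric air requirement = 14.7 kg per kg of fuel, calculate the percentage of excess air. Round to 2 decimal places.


Excess air = actual - stoichiometric = 26.7 - 14.7 = 12.00 kg/kg fuel
Excess air % = (excess / stoich) * 100 = (12.00 / 14.7) * 100 = 81.63%


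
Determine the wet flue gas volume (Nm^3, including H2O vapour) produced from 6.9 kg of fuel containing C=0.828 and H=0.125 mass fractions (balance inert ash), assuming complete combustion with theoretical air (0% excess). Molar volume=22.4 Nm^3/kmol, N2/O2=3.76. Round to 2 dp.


Per kg fuel: CO2 = (C/12 kmol)*22.4 = (0.828/12)*22.4 = 1.54560 Nm^3
Per kg fuel: H2O = (H/2 kmol)*22.4 = (0.125/2)*22.4 = 1.40000 Nm^3
O2 needed per kg fuel = C/12 + H/4 = 0.828/12 + 0.125/4 = 0.10025000 kmol
Per kg fuel: N2 = O2*3.76*22.4 = 0.10025000*3.76*22.4 = 8.44346 Nm^3
Total per kg = 1.54560 + 1.40000 + 8.44346 = 11.38906 Nm^3
Total = 11.38906 * 6.9 = 78.58 Nm^3


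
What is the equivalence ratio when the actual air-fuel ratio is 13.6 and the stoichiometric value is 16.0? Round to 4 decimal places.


phi = AFR_stoich / AFR_actual
phi = 16.0 / 13.6 = 1.1765


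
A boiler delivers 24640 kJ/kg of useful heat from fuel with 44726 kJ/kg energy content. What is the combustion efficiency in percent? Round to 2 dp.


Efficiency = (Q_useful / Q_fuel) * 100
Efficiency = (24640 / 44726) * 100
Efficiency = 0.5509 * 100 = 55.09%


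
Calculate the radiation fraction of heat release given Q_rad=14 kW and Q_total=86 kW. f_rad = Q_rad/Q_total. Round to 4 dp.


f_rad = Q_rad / Q_total
f_rad = 14 / 86 = 0.1628


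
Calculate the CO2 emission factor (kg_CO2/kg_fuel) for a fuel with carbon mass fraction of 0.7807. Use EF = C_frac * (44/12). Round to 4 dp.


EF = C_frac * (M_CO2 / M_C)
EF = 0.7807 * (44/12)
EF = 0.7807 * 3.666667 = 2.8626 kg_CO2/kg_fuel


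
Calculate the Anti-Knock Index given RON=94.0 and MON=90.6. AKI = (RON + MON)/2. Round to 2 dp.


AKI = (RON + MON) / 2
AKI = (94.0 + 90.6) / 2
AKI = 184.6 / 2 = 92.30


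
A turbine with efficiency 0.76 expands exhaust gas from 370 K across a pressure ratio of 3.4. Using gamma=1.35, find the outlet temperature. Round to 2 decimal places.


T_out = T_in * (1 - eta * (1 - PR^(-(gamma-1)/gamma)))
Exponent = -(1.35-1)/1.35 = -0.25925926
PR^exp = 3.4^(-0.25925926) = 0.72813041
Factor = 1 - 0.76*(1 - 0.72813041) = 0.79337911
T_out = 370 * 0.79337911 = 293.55 K


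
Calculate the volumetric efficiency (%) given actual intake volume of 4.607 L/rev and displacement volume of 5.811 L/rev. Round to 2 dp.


eta_v = (V_actual / V_disp) * 100
Ratio = 4.607 / 5.811 = 0.7928
eta_v = 0.7928 * 100 = 79.28%


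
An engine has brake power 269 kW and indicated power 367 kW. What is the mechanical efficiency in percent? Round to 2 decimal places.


eta_mech = (BP / IP) * 100
Ratio = 269 / 367 = 0.7330
eta_mech = 0.7330 * 100 = 73.30%


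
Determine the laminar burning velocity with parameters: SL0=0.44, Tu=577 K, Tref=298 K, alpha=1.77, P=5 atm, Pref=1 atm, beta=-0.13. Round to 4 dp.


SL = SL0 * (Tu/Tref)^alpha * (P/Pref)^beta
T ratio = 577/298 = 1.93624161
(T ratio)^alpha = 1.93624161^1.77 = 3.220464
(P/Pref)^beta = 5^(-0.13) = 0.811211
SL = 0.44 * 3.220464 * 0.811211 = 1.1495 m/s


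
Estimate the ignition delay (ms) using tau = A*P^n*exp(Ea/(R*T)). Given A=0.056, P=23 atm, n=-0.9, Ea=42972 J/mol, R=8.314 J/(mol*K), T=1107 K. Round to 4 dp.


tau = A * P^n * exp(Ea/(R*T))
P^n = 23^(-0.9) = 0.05949013
Ea/(R*T) = 42972/(8.314*1107) = 4.669044
exp(Ea/(R*T)) = 106.595742
tau = 0.056 * 0.05949013 * 106.595742 = 0.3551 ms


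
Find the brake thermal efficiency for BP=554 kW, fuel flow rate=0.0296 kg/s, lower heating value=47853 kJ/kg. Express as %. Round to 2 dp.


eta_BTE = (BP / (mf * LHV)) * 100
Denominator = 0.0296 * 47853 = 1416.4488 kW
eta_BTE = (554 / 1416.4488) * 100 = 39.11%


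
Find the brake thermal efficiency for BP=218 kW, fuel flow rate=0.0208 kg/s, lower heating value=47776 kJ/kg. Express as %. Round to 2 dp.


eta_BTE = (BP / (mf * LHV)) * 100
Denominator = 0.0208 * 47776 = 993.7408 kW
eta_BTE = (218 / 993.7408) * 100 = 21.94%


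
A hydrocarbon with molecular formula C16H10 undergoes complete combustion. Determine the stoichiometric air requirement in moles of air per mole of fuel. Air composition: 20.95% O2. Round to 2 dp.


Balanced combustion: C16H10 + 18.5 O2 -> 16 CO2 + 5 H2O
O2 needed = C + H/4 = 16 + 10/4 = 18.50 moles
Air moles = O2 / 0.2095 = 18.50 / 0.2095 = 88.31 moles air


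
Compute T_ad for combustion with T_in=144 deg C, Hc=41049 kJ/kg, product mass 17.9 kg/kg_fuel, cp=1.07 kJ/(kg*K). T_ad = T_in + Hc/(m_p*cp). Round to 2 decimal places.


T_ad = T_in + Hc / (m_p * cp)
Denominator = 17.9 * 1.07 = 19.1530
Temperature rise = 41049 / 19.1530 = 2143.22 K
T_ad = 144 + 2143.22 = 2287.22 deg C


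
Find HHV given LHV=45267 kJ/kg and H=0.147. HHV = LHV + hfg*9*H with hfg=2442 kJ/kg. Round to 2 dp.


HHV = LHV + hfg * 9 * H
Water addition = 2442 * 9 * 0.147 = 3230.766 kJ/kg
HHV = 45267 + 3230.766 = 48497.77 kJ/kg


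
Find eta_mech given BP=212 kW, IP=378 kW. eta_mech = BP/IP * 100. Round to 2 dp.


eta_mech = (BP / IP) * 100
Ratio = 212 / 378 = 0.5608
eta_mech = 0.5608 * 100 = 56.08%


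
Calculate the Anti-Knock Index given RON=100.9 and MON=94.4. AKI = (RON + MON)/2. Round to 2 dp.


AKI = (RON + MON) / 2
AKI = (100.9 + 94.4) / 2
AKI = 195.3 / 2 = 97.65


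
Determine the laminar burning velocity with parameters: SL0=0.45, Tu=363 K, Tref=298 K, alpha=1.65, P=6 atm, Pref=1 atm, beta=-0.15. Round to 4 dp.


SL = SL0 * (Tu/Tref)^alpha * (P/Pref)^beta
T ratio = 363/298 = 1.21812081
(T ratio)^alpha = 1.21812081^1.65 = 1.384807
(P/Pref)^beta = 6^(-0.15) = 0.764324
SL = 0.45 * 1.384807 * 0.764324 = 0.4763 m/s


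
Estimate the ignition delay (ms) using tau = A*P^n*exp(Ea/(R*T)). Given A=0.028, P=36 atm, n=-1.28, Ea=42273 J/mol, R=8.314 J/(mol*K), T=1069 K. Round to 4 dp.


tau = A * P^n * exp(Ea/(R*T))
P^n = 36^(-1.28) = 0.01018434
Ea/(R*T) = 42273/(8.314*1069) = 4.756367
exp(Ea/(R*T)) = 116.322541
tau = 0.028 * 0.01018434 * 116.322541 = 0.0332 ms


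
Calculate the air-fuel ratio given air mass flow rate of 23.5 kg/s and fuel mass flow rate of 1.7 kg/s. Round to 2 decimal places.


AFR = m_air / m_fuel
AFR = 23.5 / 1.7 = 13.82


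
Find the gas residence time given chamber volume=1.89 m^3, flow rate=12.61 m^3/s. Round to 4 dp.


tau = V / Q_flow
tau = 1.89 / 12.61 = 0.1499 s


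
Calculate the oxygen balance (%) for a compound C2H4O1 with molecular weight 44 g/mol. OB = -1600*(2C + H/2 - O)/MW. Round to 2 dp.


OB = -1600 * (2C + H/2 - O) / MW
Inner = 2*2 + 4/2 - 1 = 5.00
OB = -1600 * 5.00 / 44 = -181.82%


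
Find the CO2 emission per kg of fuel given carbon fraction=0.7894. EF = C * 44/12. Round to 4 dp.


EF = C_frac * (M_CO2 / M_C)
EF = 0.7894 * (44/12)
EF = 0.7894 * 3.666667 = 2.8945 kg_CO2/kg_fuel


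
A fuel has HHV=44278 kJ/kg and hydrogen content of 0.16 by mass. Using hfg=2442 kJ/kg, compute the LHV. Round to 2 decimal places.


LHV = HHV - hfg * 9 * H
Water correction = 2442 * 9 * 0.16 = 3516.480 kJ/kg
LHV = 44278 - 3516.480 = 40761.52 kJ/kg


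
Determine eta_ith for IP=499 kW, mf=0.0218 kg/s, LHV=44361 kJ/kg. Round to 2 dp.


eta_ith = (IP / (mf * LHV)) * 100
Denominator = 0.0218 * 44361 = 967.0698 kW
eta_ith = (499 / 967.0698) * 100 = 51.60%


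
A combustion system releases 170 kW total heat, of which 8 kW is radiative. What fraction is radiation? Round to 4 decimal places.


f_rad = Q_rad / Q_total
f_rad = 8 / 170 = 0.0471


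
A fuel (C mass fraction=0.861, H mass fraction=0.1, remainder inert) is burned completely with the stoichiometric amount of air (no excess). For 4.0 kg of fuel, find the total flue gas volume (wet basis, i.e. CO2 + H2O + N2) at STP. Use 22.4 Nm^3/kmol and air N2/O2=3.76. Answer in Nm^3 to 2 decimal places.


Per kg fuel: CO2 = (C/12 kmol)*22.4 = (0.861/12)*22.4 = 1.60720 Nm^3
Per kg fuel: H2O = (H/2 kmol)*22.4 = (0.1/2)*22.4 = 1.12000 Nm^3
O2 needed per kg fuel = C/12 + H/4 = 0.861/12 + 0.1/4 = 0.09675000 kmol
Per kg fuel: N2 = O2*3.76*22.4 = 0.09675000*3.76*22.4 = 8.14867 Nm^3
Total per kg = 1.60720 + 1.12000 + 8.14867 = 10.87587 Nm^3
Total = 10.87587 * 4.0 = 43.50 Nm^3


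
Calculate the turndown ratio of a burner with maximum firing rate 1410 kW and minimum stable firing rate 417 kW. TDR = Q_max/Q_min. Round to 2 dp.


TDR = Q_max / Q_min
TDR = 1410 / 417 = 3.38


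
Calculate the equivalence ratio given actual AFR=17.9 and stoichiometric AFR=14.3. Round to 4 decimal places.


phi = AFR_stoich / AFR_actual
phi = 14.3 / 17.9 = 0.7989


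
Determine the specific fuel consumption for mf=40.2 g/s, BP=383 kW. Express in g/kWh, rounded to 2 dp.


SFC = (mf / BP) * 3600
Rate = 40.2 / 383 = 0.104961 g/(s*kW)
SFC = 0.104961 * 3600 = 377.86 g/kWh


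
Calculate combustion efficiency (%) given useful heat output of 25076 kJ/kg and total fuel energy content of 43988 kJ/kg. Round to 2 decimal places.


Efficiency = (Q_useful / Q_fuel) * 100
Efficiency = (25076 / 43988) * 100
Efficiency = 0.5701 * 100 = 57.01%


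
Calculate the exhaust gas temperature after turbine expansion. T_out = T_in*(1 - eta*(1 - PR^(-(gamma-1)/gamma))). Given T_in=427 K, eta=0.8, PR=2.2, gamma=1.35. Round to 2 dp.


T_out = T_in * (1 - eta * (1 - PR^(-(gamma-1)/gamma)))
Exponent = -(1.35-1)/1.35 = -0.25925926
PR^exp = 2.2^(-0.25925926) = 0.81512413
Factor = 1 - 0.8*(1 - 0.81512413) = 0.85209930
T_out = 427 * 0.85209930 = 363.85 K


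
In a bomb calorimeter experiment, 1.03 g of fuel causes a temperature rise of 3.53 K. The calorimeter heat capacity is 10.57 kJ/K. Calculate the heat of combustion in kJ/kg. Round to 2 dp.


Hc = C_cal * delta_T / m_fuel
Q_released = 10.57 * 3.53 = 37.3121 kJ
m_fuel = 1.03 g = 1.03/1000 kg = 0.001030 kg
Hc = 37.3121 / 0.001030 = 36225.34 kJ/kg


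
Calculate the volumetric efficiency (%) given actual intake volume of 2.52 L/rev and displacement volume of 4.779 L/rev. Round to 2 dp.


eta_v = (V_actual / V_disp) * 100
Ratio = 2.52 / 4.779 = 0.5273
eta_v = 0.5273 * 100 = 52.73%


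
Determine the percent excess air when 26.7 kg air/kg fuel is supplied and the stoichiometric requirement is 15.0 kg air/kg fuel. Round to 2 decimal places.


Excess air = actual - stoichiometric = 26.7 - 15.0 = 11.70 kg/kg fuel
Excess air % = (excess / stoich) * 100 = (11.70 / 15.0) * 100 = 78.00%


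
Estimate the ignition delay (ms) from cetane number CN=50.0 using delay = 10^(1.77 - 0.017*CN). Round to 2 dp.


delay = 10^(1.77 - 0.017*CN)
Exponent = 1.77 - 0.017*50.0 = 0.9200
delay = 10^0.9200 = 8.32 ms


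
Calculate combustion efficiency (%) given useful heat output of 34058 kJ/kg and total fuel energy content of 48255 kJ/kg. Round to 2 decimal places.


Efficiency = (Q_useful / Q_fuel) * 100
Efficiency = (34058 / 48255) * 100
Efficiency = 0.7058 * 100 = 70.58%


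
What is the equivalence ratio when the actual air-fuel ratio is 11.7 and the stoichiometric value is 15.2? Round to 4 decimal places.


phi = AFR_stoich / AFR_actual
phi = 15.2 / 11.7 = 1.2991


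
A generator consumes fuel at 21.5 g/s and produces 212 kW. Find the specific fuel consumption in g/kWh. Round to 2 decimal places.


SFC = (mf / BP) * 3600
Rate = 21.5 / 212 = 0.101415 g/(s*kW)
SFC = 0.101415 * 3600 = 365.09 g/kWh


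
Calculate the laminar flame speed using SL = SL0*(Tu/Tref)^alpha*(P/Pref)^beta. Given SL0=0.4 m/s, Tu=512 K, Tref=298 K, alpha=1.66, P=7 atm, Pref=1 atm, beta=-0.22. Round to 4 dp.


SL = SL0 * (Tu/Tref)^alpha * (P/Pref)^beta
T ratio = 512/298 = 1.71812081
(T ratio)^alpha = 1.71812081^1.66 = 2.455778
(P/Pref)^beta = 7^(-0.22) = 0.651746
SL = 0.4 * 2.455778 * 0.651746 = 0.6402 m/s


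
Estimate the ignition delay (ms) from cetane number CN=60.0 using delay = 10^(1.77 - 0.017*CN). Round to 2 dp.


delay = 10^(1.77 - 0.017*CN)
Exponent = 1.77 - 0.017*60.0 = 0.7500
delay = 10^0.7500 = 5.62 ms


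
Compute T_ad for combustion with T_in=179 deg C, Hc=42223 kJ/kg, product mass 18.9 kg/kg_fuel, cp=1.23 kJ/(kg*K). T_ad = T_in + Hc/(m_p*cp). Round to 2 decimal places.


T_ad = T_in + Hc / (m_p * cp)
Denominator = 18.9 * 1.23 = 23.2470
Temperature rise = 42223 / 23.2470 = 1816.28 K
T_ad = 179 + 1816.28 = 1995.28 deg C


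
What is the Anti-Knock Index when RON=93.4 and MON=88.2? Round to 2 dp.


AKI = (RON + MON) / 2
AKI = (93.4 + 88.2) / 2
AKI = 181.6 / 2 = 90.80


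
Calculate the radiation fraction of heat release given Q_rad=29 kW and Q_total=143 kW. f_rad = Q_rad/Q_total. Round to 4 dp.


f_rad = Q_rad / Q_total
f_rad = 29 / 143 = 0.2028


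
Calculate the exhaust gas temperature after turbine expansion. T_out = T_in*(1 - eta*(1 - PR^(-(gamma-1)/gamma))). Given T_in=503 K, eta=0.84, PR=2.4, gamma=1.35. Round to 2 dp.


T_out = T_in * (1 - eta * (1 - PR^(-(gamma-1)/gamma)))
Exponent = -(1.35-1)/1.35 = -0.25925926
PR^exp = 2.4^(-0.25925926) = 0.79694200
Factor = 1 - 0.84*(1 - 0.79694200) = 0.82943128
T_out = 503 * 0.82943128 = 417.20 K


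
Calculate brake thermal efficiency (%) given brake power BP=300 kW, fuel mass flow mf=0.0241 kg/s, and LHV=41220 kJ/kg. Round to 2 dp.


eta_BTE = (BP / (mf * LHV)) * 100
Denominator = 0.0241 * 41220 = 993.4020 kW
eta_BTE = (300 / 993.4020) * 100 = 30.20%


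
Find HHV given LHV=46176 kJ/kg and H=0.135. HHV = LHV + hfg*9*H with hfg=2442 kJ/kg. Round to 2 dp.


HHV = LHV + hfg * 9 * H
Water addition = 2442 * 9 * 0.135 = 2967.030 kJ/kg
HHV = 46176 + 2967.030 = 49143.03 kJ/kg


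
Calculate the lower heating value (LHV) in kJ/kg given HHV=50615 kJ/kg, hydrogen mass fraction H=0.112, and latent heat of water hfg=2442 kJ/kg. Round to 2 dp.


LHV = HHV - hfg * 9 * H
Water correction = 2442 * 9 * 0.112 = 2461.536 kJ/kg
LHV = 50615 - 2461.536 = 48153.46 kJ/kg


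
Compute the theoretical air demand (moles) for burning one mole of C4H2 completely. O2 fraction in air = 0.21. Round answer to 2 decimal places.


Balanced combustion: C4H2 + 4.5 O2 -> 4 CO2 + 1 H2O
O2 needed = C + H/4 = 4 + 2/4 = 4.50 moles
Air moles = O2 / 0.21 = 4.50 / 0.21 = 21.43 moles air


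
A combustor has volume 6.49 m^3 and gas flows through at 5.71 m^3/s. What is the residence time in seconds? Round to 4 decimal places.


tau = V / Q_flow
tau = 6.49 / 5.71 = 1.1366 s


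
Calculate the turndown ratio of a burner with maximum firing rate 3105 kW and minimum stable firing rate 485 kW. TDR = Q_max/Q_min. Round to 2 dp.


TDR = Q_max / Q_min
TDR = 3105 / 485 = 6.40


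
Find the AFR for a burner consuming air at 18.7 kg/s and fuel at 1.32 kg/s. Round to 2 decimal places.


AFR = m_air / m_fuel
AFR = 18.7 / 1.32 = 14.17


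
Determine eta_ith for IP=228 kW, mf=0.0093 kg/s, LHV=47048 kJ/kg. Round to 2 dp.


eta_ith = (IP / (mf * LHV)) * 100
Denominator = 0.0093 * 47048 = 437.5464 kW
eta_ith = (228 / 437.5464) * 100 = 52.11%


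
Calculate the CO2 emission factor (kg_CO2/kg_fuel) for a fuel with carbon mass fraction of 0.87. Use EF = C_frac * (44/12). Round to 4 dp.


EF = C_frac * (M_CO2 / M_C)
EF = 0.87 * (44/12)
EF = 0.87 * 3.666667 = 3.1900 kg_CO2/kg_fuel


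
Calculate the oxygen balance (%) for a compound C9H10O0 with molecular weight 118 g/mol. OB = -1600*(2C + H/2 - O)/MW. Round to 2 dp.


OB = -1600 * (2C + H/2 - O) / MW
Inner = 2*9 + 10/2 - 0 = 23.00
OB = -1600 * 23.00 / 118 = -311.86%


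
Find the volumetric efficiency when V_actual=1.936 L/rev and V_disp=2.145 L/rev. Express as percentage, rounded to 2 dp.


eta_v = (V_actual / V_disp) * 100
Ratio = 1.936 / 2.145 = 0.9026
eta_v = 0.9026 * 100 = 90.26%


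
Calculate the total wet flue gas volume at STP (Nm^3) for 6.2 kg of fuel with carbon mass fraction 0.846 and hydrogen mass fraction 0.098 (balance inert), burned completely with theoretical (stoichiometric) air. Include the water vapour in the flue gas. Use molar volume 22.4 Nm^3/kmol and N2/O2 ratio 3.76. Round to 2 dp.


Per kg fuel: CO2 = (C/12 kmol)*22.4 = (0.846/12)*22.4 = 1.57920 Nm^3
Per kg fuel: H2O = (H/2 kmol)*22.4 = (0.098/2)*22.4 = 1.09760 Nm^3
O2 needed per kg fuel = C/12 + H/4 = 0.846/12 + 0.098/4 = 0.09500000 kmol
Per kg fuel: N2 = O2*3.76*22.4 = 0.09500000*3.76*22.4 = 8.00128 Nm^3
Total per kg = 1.57920 + 1.09760 + 8.00128 = 10.67808 Nm^3
Total = 10.67808 * 6.2 = 66.20 Nm^3


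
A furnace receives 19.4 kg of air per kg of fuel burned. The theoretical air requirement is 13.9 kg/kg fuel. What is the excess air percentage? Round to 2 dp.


Excess air = actual - stoichiometric = 19.4 - 13.9 = 5.50 kg/kg fuel
Excess air % = (excess / stoich) * 100 = (5.50 / 13.9) * 100 = 39.57%


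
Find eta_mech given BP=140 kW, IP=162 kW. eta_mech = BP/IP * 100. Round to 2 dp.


eta_mech = (BP / IP) * 100
Ratio = 140 / 162 = 0.8642
eta_mech = 0.8642 * 100 = 86.42%


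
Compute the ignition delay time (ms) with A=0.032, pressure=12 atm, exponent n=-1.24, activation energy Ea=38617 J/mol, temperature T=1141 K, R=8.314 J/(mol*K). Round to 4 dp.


tau = A * P^n * exp(Ea/(R*T))
P^n = 12^(-1.24) = 0.04590027
Ea/(R*T) = 38617/(8.314*1141) = 4.070829
exp(Ea/(R*T)) = 58.605531
tau = 0.032 * 0.04590027 * 58.605531 = 0.0861 ms


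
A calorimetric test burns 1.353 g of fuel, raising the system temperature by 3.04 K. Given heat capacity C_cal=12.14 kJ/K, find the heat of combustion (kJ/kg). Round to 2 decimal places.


Hc = C_cal * delta_T / m_fuel
Q_released = 12.14 * 3.04 = 36.9056 kJ
m_fuel = 1.353 g = 1.353/1000 kg = 0.001353 kg
Hc = 36.9056 / 0.001353 = 27276.87 kJ/kg


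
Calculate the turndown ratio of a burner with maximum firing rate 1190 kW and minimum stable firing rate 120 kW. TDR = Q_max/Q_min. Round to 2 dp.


TDR = Q_max / Q_min
TDR = 1190 / 120 = 9.92


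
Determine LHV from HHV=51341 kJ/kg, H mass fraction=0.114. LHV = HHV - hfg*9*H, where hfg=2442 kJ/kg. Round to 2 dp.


LHV = HHV - hfg * 9 * H
Water correction = 2442 * 9 * 0.114 = 2505.492 kJ/kg
LHV = 51341 - 2505.492 = 48835.51 kJ/kg


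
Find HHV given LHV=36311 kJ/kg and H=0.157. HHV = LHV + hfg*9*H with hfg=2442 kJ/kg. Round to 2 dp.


HHV = LHV + hfg * 9 * H
Water addition = 2442 * 9 * 0.157 = 3450.546 kJ/kg
HHV = 36311 + 3450.546 = 39761.55 kJ/kg


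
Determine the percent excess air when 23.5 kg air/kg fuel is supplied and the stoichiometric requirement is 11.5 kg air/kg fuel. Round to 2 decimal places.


Excess air = actual - stoichiometric = 23.5 - 11.5 = 12.00 kg/kg fuel
Excess air % = (excess / stoich) * 100 = (12.00 / 11.5) * 100 = 104.35%


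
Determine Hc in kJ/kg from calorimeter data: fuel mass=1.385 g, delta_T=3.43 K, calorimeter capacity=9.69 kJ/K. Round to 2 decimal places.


Hc = C_cal * delta_T / m_fuel
Q_released = 9.69 * 3.43 = 33.2367 kJ
m_fuel = 1.385 g = 1.385/1000 kg = 0.001385 kg
Hc = 33.2367 / 0.001385 = 23997.62 kJ/kg


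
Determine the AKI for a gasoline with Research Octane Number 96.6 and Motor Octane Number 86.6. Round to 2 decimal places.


AKI = (RON + MON) / 2
AKI = (96.6 + 86.6) / 2
AKI = 183.2 / 2 = 91.60


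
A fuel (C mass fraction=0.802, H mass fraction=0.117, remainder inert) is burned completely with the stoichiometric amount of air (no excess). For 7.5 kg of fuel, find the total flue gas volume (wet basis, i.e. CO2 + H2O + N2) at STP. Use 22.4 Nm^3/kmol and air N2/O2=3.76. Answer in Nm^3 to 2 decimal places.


Per kg fuel: CO2 = (C/12 kmol)*22.4 = (0.802/12)*22.4 = 1.49707 Nm^3
Per kg fuel: H2O = (H/2 kmol)*22.4 = (0.117/2)*22.4 = 1.31040 Nm^3
O2 needed per kg fuel = C/12 + H/4 = 0.802/12 + 0.117/4 = 0.09608333 kmol
Per kg fuel: N2 = O2*3.76*22.4 = 0.09608333*3.76*22.4 = 8.09252 Nm^3
Total per kg = 1.49707 + 1.31040 + 8.09252 = 10.89999 Nm^3
Total = 10.89999 * 7.5 = 81.75 Nm^3
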